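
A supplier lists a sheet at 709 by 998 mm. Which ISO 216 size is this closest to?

B1 (707 × 1000 mm)

Aspect ratio 998/709 ≈ 1.408 — close to the ISO √2 ≈ 1.414.
In the B-series (B0 = 1000 × 1414 mm): B1 = 707 × 1000 mm.
Off by 4 mm total — nearest standard size.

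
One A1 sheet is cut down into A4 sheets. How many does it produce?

Each ISO step halves the sheet: 1 × A1 → 2 × A2 → 4 × A3 → 8 × A4
From A1 to A4 is 3 halving steps: 2^3 = 8.

8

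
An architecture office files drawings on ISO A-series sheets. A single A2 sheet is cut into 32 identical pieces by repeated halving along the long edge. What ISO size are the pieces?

32 = 2^5, so 5 halving steps.
A2 → A3 → … → A7 after 5 steps.

A7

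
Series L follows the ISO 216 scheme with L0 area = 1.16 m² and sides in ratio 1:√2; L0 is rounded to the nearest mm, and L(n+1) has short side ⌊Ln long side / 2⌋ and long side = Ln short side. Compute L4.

226 × 320 mm

Let L0's short side be w mm. w · w√2 = 1.16 m² = 1,160,000 mm², so w ≈ 905.7 mm and w√2 ≈ 1280.8 mm → L0 = 906 × 1281 mm.
L1: ⌊1281/2⌋ × 906 = 640 × 906 mm
L2: ⌊906/2⌋ × 640 = 453 × 640 mm
L3: ⌊640/2⌋ × 453 = 320 × 453 mm
L4: ⌊453/2⌋ × 320 = 226 × 320 mm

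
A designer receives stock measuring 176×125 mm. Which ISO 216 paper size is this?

B6 (125 × 176 mm)

Aspect ratio 176/125 ≈ 1.408 — close to the ISO √2 ≈ 1.414.
In the B-series (B0 = 1000 × 1414 mm): B6 = 125 × 176 mm.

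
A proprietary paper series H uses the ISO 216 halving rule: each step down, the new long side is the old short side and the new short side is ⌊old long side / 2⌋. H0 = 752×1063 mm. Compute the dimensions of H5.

132 × 188 mm

H1: ⌊1063/2⌋ × 752 = 531 × 752 mm
H2: ⌊752/2⌋ × 531 = 376 × 531 mm
H3: ⌊531/2⌋ × 376 = 265 × 376 mm
H4: ⌊376/2⌋ × 265 = 188 × 265 mm
H5: ⌊265/2⌋ × 188 = 132 × 188 mm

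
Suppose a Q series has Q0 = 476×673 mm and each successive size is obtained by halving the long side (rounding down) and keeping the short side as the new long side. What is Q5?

Q1: ⌊673/2⌋ × 476 = 336 × 476 mm
Q2: ⌊476/2⌋ × 336 = 238 × 336 mm
Q3: ⌊336/2⌋ × 238 = 168 × 238 mm
Q4: ⌊238/2⌋ × 168 = 119 × 168 mm
Q5: ⌊168/2⌋ × 119 = 84 × 119 mm

84 × 119 mm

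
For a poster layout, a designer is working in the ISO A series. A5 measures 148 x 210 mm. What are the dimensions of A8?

A6: ⌊210/2⌋ × 148 = 105 × 148 mm
A7: ⌊148/2⌋ × 105 = 74 × 105 mm
A8: ⌊105/2⌋ × 74 = 52 × 74 mm

52 × 74 mm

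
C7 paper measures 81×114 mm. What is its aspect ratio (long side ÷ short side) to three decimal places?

114 / 81 = 1.407
ISO 216 targets √2 ≈ 1.414; the -0.007 deviation is from mm rounding.

1.407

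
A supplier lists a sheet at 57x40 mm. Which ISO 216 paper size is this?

Aspect ratio 57/40 ≈ 1.425 — close to the ISO √2 ≈ 1.414.
In the C-series (envelope sizes, between A and B): C9 = 40 × 57 mm.

C9 (40 × 57 mm)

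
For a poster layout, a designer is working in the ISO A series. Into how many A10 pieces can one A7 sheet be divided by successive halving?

Each ISO step halves the sheet: 1 × A7 → 2 × A8 → 4 × A9 → 8 × A10
From A7 to A10 is 3 halving steps: 2^3 = 8.

8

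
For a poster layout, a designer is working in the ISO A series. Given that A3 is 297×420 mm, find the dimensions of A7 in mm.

A4: ⌊420/2⌋ × 297 = 210 × 297 mm
A5: ⌊297/2⌋ × 210 = 148 × 210 mm
A6: ⌊210/2⌋ × 148 = 105 × 148 mm
A7: ⌊148/2⌋ × 105 = 74 × 105 mm

74 × 105 mm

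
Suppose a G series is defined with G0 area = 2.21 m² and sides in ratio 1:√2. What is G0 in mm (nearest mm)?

1250 × 1768 mm

Let the short side be w mm. Then w · w√2 = 2.21 m² = 2,210,000 mm².
w² = 2,210,000/√2, so w ≈ 1250.1 mm; long side = w√2 ≈ 1767.9 mm.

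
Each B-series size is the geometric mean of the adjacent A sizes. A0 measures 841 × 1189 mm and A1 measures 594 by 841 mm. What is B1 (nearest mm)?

707 × 1000 mm

Short side: √(841 · 594) = √499554 ≈ 706.8 → 707 mm
Long side: √(1189 · 841) = √999949 ≈ 1000.0 → 1000 mm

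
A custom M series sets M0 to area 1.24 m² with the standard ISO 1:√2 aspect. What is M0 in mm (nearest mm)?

936 × 1324 mm

Let the short side be w mm. Then w · w√2 = 1.24 m² = 1,240,000 mm².
w² = 1,240,000/√2, so w ≈ 936.4 mm; long side = w√2 ≈ 1324.2 mm.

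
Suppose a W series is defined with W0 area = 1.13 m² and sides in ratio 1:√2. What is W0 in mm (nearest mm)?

Let the short side be w mm. Then w · w√2 = 1.13 m² = 1,130,000 mm².
w² = 1,130,000/√2, so w ≈ 893.9 mm; long side = w√2 ≈ 1264.1 mm.

894 × 1264 mm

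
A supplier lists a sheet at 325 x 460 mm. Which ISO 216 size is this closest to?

Aspect ratio 460/325 ≈ 1.415 — close to the ISO √2 ≈ 1.414.
In the C-series (envelope sizes, between A and B): C3 = 324 × 458 mm.
Off by 3 mm total — nearest standard size.

C3 (324 × 458 mm)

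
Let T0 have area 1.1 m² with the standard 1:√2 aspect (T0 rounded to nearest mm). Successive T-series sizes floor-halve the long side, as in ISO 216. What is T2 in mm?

Let T0's short side be w mm. w · w√2 = 1.1 m² = 1,100,000 mm², so w ≈ 881.9 mm and w√2 ≈ 1247.3 mm → T0 = 882 × 1247 mm.
T1: ⌊1247/2⌋ × 882 = 623 × 882 mm
T2: ⌊882/2⌋ × 623 = 441 × 623 mm

441 × 623 mm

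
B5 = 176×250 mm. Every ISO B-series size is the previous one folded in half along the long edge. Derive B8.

B6: ⌊250/2⌋ × 176 = 125 × 176 mm
B7: ⌊176/2⌋ × 125 = 88 × 125 mm
B8: ⌊125/2⌋ × 88 = 62 × 88 mm

62 × 88 mm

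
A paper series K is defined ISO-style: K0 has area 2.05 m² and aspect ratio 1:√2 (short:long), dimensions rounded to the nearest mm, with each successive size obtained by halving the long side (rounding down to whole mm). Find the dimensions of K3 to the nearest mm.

425 × 602 mm

Let K0's short side be w mm. w · w√2 = 2.05 m² = 2,050,000 mm², so w ≈ 1204.0 mm and w√2 ≈ 1702.7 mm → K0 = 1204 × 1703 mm.
K1: ⌊1703/2⌋ × 1204 = 851 × 1204 mm
K2: ⌊1204/2⌋ × 851 = 602 × 851 mm
K3: ⌊851/2⌋ × 602 = 425 × 602 mm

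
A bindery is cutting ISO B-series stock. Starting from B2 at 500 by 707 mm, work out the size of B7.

88 × 125 mm

B3: ⌊707/2⌋ × 500 = 353 × 500 mm
B4: ⌊500/2⌋ × 353 = 250 × 353 mm
B5: ⌊353/2⌋ × 250 = 176 × 250 mm
B6: ⌊250/2⌋ × 176 = 125 × 176 mm
B7: ⌊176/2⌋ × 125 = 88 × 125 mm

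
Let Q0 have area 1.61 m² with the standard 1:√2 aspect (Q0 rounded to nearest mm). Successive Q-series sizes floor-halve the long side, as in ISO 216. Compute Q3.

Let Q0's short side be w mm. w · w√2 = 1.61 m² = 1,610,000 mm², so w ≈ 1067.0 mm and w√2 ≈ 1508.9 mm → Q0 = 1067 × 1509 mm.
Q1: ⌊1509/2⌋ × 1067 = 754 × 1067 mm
Q2: ⌊1067/2⌋ × 754 = 533 × 754 mm
Q3: ⌊754/2⌋ × 533 = 377 × 533 mm

377 × 533 mm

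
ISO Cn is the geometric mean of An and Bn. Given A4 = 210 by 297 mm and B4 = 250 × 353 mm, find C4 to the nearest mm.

Short side: √(210 · 250) = √52500 ≈ 229.1 → 229 mm
Long side: √(297 · 353) = √104841 ≈ 323.8 → 324 mm

229 × 324 mm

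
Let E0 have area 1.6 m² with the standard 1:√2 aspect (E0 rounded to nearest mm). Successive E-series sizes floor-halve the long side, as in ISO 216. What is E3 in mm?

376 × 532 mm

Let E0's short side be w mm. w · w√2 = 1.6 m² = 1,600,000 mm², so w ≈ 1063.7 mm and w√2 ≈ 1504.2 mm → E0 = 1064 × 1504 mm.
E1: ⌊1504/2⌋ × 1064 = 752 × 1064 mm
E2: ⌊1064/2⌋ × 752 = 532 × 752 mm
E3: ⌊752/2⌋ × 532 = 376 × 532 mm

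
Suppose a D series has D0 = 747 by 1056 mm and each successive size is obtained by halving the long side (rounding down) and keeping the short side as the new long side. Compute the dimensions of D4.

186 × 264 mm

D1: ⌊1056/2⌋ × 747 = 528 × 747 mm
D2: ⌊747/2⌋ × 528 = 373 × 528 mm
D3: ⌊528/2⌋ × 373 = 264 × 373 mm
D4: ⌊373/2⌋ × 264 = 186 × 264 mm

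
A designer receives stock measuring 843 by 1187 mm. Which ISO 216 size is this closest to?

Aspect ratio 1187/843 ≈ 1.408 — close to the ISO √2 ≈ 1.414.
In the A-series (A0 area = 1 m²): A0 = 841 × 1189 mm.
Off by 4 mm total — nearest standard size.

A0 (841 × 1189 mm)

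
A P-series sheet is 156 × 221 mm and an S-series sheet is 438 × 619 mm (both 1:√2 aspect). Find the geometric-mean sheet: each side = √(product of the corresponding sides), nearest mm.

261 × 370 mm

Short side: √(156 · 438) = √68328 ≈ 261.4 → 261 mm
Long side: √(221 · 619) = √136799 ≈ 369.9 → 370 mm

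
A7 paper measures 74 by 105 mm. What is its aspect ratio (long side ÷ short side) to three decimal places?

1.419

105 / 74 = 1.419
ISO 216 targets √2 ≈ 1.414; the +0.005 deviation is from mm rounding.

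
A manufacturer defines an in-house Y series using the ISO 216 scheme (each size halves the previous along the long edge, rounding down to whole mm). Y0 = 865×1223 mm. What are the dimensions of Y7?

76 × 108 mm

Y1 = 611 × 865 mm (from Y0 by 1 halving).
Y2: ⌊865/2⌋ × 611 = 432 × 611 mm
Y3: ⌊611/2⌋ × 432 = 305 × 432 mm
Y4: ⌊432/2⌋ × 305 = 216 × 305 mm
Y5: ⌊305/2⌋ × 216 = 152 × 216 mm
Y6: ⌊216/2⌋ × 152 = 108 × 152 mm
Y7: ⌊152/2⌋ × 108 = 76 × 108 mm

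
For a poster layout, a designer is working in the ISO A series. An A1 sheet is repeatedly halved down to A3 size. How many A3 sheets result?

4

Each ISO step halves the sheet: 1 × A1 → 2 × A2 → 4 × A3
From A1 to A3 is 2 halving steps: 2^2 = 4.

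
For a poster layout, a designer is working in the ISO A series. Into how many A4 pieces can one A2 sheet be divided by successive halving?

Each ISO step halves the sheet: 1 × A2 → 2 × A3 → 4 × A4
From A2 to A4 is 2 halving steps: 2^2 = 4.

4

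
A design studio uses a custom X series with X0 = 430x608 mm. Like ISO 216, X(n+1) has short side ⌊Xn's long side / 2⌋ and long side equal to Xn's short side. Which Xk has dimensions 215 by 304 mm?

X2

X0: 430 × 608 mm
X1: 304 × 430 mm
X2: 215 × 304 mm
X3: 152 × 215 mm
→ matches X2.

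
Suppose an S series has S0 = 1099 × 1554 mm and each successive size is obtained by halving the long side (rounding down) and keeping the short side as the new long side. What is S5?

S1: ⌊1554/2⌋ × 1099 = 777 × 1099 mm
S2: ⌊1099/2⌋ × 777 = 549 × 777 mm
S3: ⌊777/2⌋ × 549 = 388 × 549 mm
S4: ⌊549/2⌋ × 388 = 274 × 388 mm
S5: ⌊388/2⌋ × 274 = 194 × 274 mm

194 × 274 mm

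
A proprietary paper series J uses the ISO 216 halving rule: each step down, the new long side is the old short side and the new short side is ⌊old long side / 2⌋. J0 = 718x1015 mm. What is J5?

126 × 179 mm

J1 = 507 × 718 mm (from J0 by 1 halving).
J2: ⌊718/2⌋ × 507 = 359 × 507 mm
J3: ⌊507/2⌋ × 359 = 253 × 359 mm
J4: ⌊359/2⌋ × 253 = 179 × 253 mm
J5: ⌊253/2⌋ × 179 = 126 × 179 mm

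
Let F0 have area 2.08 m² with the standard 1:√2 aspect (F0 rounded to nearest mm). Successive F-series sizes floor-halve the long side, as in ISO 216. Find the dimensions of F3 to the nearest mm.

428 × 606 mm

Let F0's short side be w mm. w · w√2 = 2.08 m² = 2,080,000 mm², so w ≈ 1212.8 mm and w√2 ≈ 1715.1 mm → F0 = 1213 × 1715 mm.
F1: ⌊1715/2⌋ × 1213 = 857 × 1213 mm
F2: ⌊1213/2⌋ × 857 = 606 × 857 mm
F3: ⌊857/2⌋ × 606 = 428 × 606 mm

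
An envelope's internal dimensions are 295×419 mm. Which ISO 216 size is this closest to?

A3 (297 × 420 mm)

Aspect ratio 419/295 ≈ 1.420 — close to the ISO √2 ≈ 1.414.
In the A-series (A0 area = 1 m²): A3 = 297 × 420 mm.
Off by 3 mm total — nearest standard size.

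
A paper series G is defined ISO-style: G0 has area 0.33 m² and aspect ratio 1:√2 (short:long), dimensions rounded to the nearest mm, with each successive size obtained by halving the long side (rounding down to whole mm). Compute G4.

Let G0's short side be w mm. w · w√2 = 0.33 m² = 330,000 mm², so w ≈ 483.1 mm and w√2 ≈ 683.1 mm → G0 = 483 × 683 mm.
G1: ⌊683/2⌋ × 483 = 341 × 483 mm
G2: ⌊483/2⌋ × 341 = 241 × 341 mm
G3: ⌊341/2⌋ × 241 = 170 × 241 mm
G4: ⌊241/2⌋ × 170 = 120 × 170 mm

120 × 170 mm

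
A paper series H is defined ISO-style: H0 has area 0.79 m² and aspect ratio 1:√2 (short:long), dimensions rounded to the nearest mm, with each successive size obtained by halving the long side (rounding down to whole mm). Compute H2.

Let H0's short side be w mm. w · w√2 = 0.79 m² = 790,000 mm², so w ≈ 747.4 mm and w√2 ≈ 1057.0 mm → H0 = 747 × 1057 mm.
H1: ⌊1057/2⌋ × 747 = 528 × 747 mm
H2: ⌊747/2⌋ × 528 = 373 × 528 mm

373 × 528 mm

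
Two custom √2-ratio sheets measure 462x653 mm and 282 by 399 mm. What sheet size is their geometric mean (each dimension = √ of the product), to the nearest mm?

Short side: √(462 · 282) = √130284 ≈ 360.9 → 361 mm
Long side: √(653 · 399) = √260547 ≈ 510.4 → 510 mm

361 × 510 mm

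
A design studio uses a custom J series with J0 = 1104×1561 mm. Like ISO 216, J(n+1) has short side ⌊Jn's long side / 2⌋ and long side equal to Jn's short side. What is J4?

276 × 390 mm

J1 = 780 × 1104 mm (from J0 by 1 halving).
J2: ⌊1104/2⌋ × 780 = 552 × 780 mm
J3: ⌊780/2⌋ × 552 = 390 × 552 mm
J4: ⌊552/2⌋ × 390 = 276 × 390 mm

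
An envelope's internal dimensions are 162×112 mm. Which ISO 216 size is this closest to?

C6 (114 × 162 mm)

Aspect ratio 162/112 ≈ 1.446 (ISO target is √2 ≈ 1.414).
In the C-series (envelope sizes, between A and B): C6 = 114 × 162 mm.
Off by 2 mm total — nearest standard size.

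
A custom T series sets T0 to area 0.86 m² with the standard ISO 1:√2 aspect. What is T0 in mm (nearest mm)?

Let the short side be w mm. Then w · w√2 = 0.86 m² = 860,000 mm².
w² = 860,000/√2, so w ≈ 779.8 mm; long side = w√2 ≈ 1102.8 mm.

780 × 1103 mm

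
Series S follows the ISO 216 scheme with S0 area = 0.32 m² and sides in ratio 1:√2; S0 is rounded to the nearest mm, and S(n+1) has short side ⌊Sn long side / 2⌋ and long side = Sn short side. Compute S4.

Let S0's short side be w mm. w · w√2 = 0.32 m² = 320,000 mm², so w ≈ 475.7 mm and w√2 ≈ 672.7 mm → S0 = 476 × 673 mm.
S1: ⌊673/2⌋ × 476 = 336 × 476 mm
S2: ⌊476/2⌋ × 336 = 238 × 336 mm
S3: ⌊336/2⌋ × 238 = 168 × 238 mm
S4: ⌊238/2⌋ × 168 = 119 × 168 mm

119 × 168 mm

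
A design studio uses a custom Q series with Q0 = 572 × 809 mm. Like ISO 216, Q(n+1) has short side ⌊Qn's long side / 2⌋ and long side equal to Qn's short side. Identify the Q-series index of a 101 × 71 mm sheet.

Q6

Q0: 572 × 809 mm
Q1: 404 × 572 mm
Q2: 286 × 404 mm
Q3: 202 × 286 mm
Q4: 143 × 202 mm
Q5: 101 × 143 mm
Q6: 71 × 101 mm
Q7: 50 × 71 mm
→ matches Q6.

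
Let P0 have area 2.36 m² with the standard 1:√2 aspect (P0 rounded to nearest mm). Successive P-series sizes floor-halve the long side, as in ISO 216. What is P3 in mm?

456 × 646 mm

Let P0's short side be w mm. w · w√2 = 2.36 m² = 2,360,000 mm², so w ≈ 1291.8 mm and w√2 ≈ 1826.9 mm → P0 = 1292 × 1827 mm.
P1: ⌊1827/2⌋ × 1292 = 913 × 1292 mm
P2: ⌊1292/2⌋ × 913 = 646 × 913 mm
P3: ⌊913/2⌋ × 646 = 456 × 646 mm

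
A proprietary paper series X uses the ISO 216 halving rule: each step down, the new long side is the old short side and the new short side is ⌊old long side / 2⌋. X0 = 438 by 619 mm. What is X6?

54 × 77 mm

X1 = 309 × 438 mm (from X0 by 1 halving).
X2: ⌊438/2⌋ × 309 = 219 × 309 mm
X3: ⌊309/2⌋ × 219 = 154 × 219 mm
X4: ⌊219/2⌋ × 154 = 109 × 154 mm
X5: ⌊154/2⌋ × 109 = 77 × 109 mm
X6: ⌊109/2⌋ × 77 = 54 × 77 mm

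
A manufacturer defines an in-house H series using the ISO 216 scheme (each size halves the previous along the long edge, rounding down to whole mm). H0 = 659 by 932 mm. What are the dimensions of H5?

H1: ⌊932/2⌋ × 659 = 466 × 659 mm
H2: ⌊659/2⌋ × 466 = 329 × 466 mm
H3: ⌊466/2⌋ × 329 = 233 × 329 mm
H4: ⌊329/2⌋ × 233 = 164 × 233 mm
H5: ⌊233/2⌋ × 164 = 116 × 164 mm

116 × 164 mm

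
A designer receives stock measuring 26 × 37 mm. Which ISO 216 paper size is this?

A10 (26 × 37 mm)

Aspect ratio 37/26 ≈ 1.423 — close to the ISO √2 ≈ 1.414.
In the A-series (A0 area = 1 m²): A10 = 26 × 37 mm.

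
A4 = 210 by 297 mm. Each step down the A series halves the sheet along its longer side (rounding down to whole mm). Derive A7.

A5: ⌊297/2⌋ × 210 = 148 × 210 mm
A6: ⌊210/2⌋ × 148 = 105 × 148 mm
A7: ⌊148/2⌋ × 105 = 74 × 105 mm

74 × 105 mm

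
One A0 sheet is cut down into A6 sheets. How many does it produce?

Each ISO step halves the sheet: 1 × A0 → 2 × A1 → 4 × A2 → 8 × A3 → …
From A0 to A6 is 6 halving steps: 2^6 = 64.

64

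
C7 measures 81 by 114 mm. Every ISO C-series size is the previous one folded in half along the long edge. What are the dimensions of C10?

28 × 40 mm

C8: ⌊114/2⌋ × 81 = 57 × 81 mm
C9: ⌊81/2⌋ × 57 = 40 × 57 mm
C10: ⌊57/2⌋ × 40 = 28 × 40 mm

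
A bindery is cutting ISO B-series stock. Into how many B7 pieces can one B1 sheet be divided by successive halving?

64

Each ISO step halves the sheet: 1 × B1 → 2 × B2 → 4 × B3 → 8 × B4 → …
From B1 to B7 is 6 halving steps: 2^6 = 64.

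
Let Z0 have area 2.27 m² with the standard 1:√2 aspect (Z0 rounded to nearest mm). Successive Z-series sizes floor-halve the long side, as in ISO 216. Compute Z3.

448 × 633 mm

Let Z0's short side be w mm. w · w√2 = 2.27 m² = 2,270,000 mm², so w ≈ 1266.9 mm and w√2 ≈ 1791.7 mm → Z0 = 1267 × 1792 mm.
Z1: ⌊1792/2⌋ × 1267 = 896 × 1267 mm
Z2: ⌊1267/2⌋ × 896 = 633 × 896 mm
Z3: ⌊896/2⌋ × 633 = 448 × 633 mm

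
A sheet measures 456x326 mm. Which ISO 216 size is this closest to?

C3 (324 × 458 mm)

Aspect ratio 456/326 ≈ 1.399 (ISO target is √2 ≈ 1.414).
In the C-series (envelope sizes, between A and B): C3 = 324 × 458 mm.
Off by 4 mm total — nearest standard size.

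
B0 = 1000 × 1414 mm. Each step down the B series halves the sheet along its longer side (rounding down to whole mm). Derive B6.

B1: ⌊1414/2⌋ × 1000 = 707 × 1000 mm
B2: ⌊1000/2⌋ × 707 = 500 × 707 mm
B3: ⌊707/2⌋ × 500 = 353 × 500 mm
B4: ⌊500/2⌋ × 353 = 250 × 353 mm
B5: ⌊353/2⌋ × 250 = 176 × 250 mm
B6: ⌊250/2⌋ × 176 = 125 × 176 mm

125 × 176 mm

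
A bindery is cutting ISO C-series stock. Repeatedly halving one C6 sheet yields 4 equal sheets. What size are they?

C8

4 = 2^2, so 2 halving steps.
C6 → C7 → … → C8 after 2 steps.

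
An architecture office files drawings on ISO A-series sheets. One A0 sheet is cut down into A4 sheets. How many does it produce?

Each ISO step halves the sheet: 1 × A0 → 2 × A1 → 4 × A2 → 8 × A3 → …
From A0 to A4 is 4 halving steps: 2^4 = 16.

16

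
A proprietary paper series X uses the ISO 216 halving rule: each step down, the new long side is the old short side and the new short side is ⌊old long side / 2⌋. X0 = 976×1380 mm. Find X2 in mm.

X1: ⌊1380/2⌋ × 976 = 690 × 976 mm
X2: ⌊976/2⌋ × 690 = 488 × 690 mm

488 × 690 mm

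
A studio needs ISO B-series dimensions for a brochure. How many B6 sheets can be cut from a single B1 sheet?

32

B1 = 707 × 1000 mm; B6 = 125 × 176 mm.
Each halving step doubles the count; 5 steps from B1 to B6.
2^5 = 32.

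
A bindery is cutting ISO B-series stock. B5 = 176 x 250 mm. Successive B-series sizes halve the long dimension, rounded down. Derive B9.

B6: ⌊250/2⌋ × 176 = 125 × 176 mm
B7: ⌊176/2⌋ × 125 = 88 × 125 mm
B8: ⌊125/2⌋ × 88 = 62 × 88 mm
B9: ⌊88/2⌋ × 62 = 44 × 62 mm

44 × 62 mm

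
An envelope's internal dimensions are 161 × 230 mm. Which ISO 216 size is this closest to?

C5 (162 × 229 mm)

Aspect ratio 230/161 ≈ 1.429 — close to the ISO √2 ≈ 1.414.
In the C-series (envelope sizes, between A and B): C5 = 162 × 229 mm.
Off by 2 mm total — nearest standard size.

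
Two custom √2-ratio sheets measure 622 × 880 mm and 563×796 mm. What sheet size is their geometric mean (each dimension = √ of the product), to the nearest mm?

592 × 837 mm

Short side: √(622 · 563) = √350186 ≈ 591.8 → 592 mm
Long side: √(880 · 796) = √700480 ≈ 836.9 → 837 mm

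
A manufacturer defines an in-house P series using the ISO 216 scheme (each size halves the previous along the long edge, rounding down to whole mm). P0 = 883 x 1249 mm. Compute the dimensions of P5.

156 × 220 mm

P1: ⌊1249/2⌋ × 883 = 624 × 883 mm
P2: ⌊883/2⌋ × 624 = 441 × 624 mm
P3: ⌊624/2⌋ × 441 = 312 × 441 mm
P4: ⌊441/2⌋ × 312 = 220 × 312 mm
P5: ⌊312/2⌋ × 220 = 156 × 220 mm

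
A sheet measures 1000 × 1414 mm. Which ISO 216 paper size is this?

Aspect ratio 1414/1000 ≈ 1.414 — close to the ISO √2 ≈ 1.414.
In the B-series (B0 = 1000 × 1414 mm): B0 = 1000 × 1414 mm.

B0 (1000 × 1414 mm)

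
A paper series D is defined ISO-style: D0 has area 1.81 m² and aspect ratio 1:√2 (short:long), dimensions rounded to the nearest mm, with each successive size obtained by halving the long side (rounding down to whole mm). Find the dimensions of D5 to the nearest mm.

Let D0's short side be w mm. w · w√2 = 1.81 m² = 1,810,000 mm², so w ≈ 1131.3 mm and w√2 ≈ 1599.9 mm → D0 = 1131 × 1600 mm.
D1: ⌊1600/2⌋ × 1131 = 800 × 1131 mm
D2: ⌊1131/2⌋ × 800 = 565 × 800 mm
D3: ⌊800/2⌋ × 565 = 400 × 565 mm
D4: ⌊565/2⌋ × 400 = 282 × 400 mm
D5: ⌊400/2⌋ × 282 = 200 × 282 mm

200 × 282 mm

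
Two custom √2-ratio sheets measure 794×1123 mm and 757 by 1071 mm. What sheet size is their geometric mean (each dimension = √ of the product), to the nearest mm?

775 × 1097 mm

Short side: √(794 · 757) = √601058 ≈ 775.3 → 775 mm
Long side: √(1123 · 1071) = √1202733 ≈ 1096.7 → 1097 mm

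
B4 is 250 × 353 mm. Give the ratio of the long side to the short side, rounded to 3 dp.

1.412

353 / 250 = 1.412
ISO 216 targets √2 ≈ 1.414; the -0.002 deviation is from mm rounding.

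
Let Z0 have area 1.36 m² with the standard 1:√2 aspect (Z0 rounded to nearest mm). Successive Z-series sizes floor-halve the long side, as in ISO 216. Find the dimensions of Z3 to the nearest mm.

346 × 490 mm

Let Z0's short side be w mm. w · w√2 = 1.36 m² = 1,360,000 mm², so w ≈ 980.6 mm and w√2 ≈ 1386.8 mm → Z0 = 981 × 1387 mm.
Z1: ⌊1387/2⌋ × 981 = 693 × 981 mm
Z2: ⌊981/2⌋ × 693 = 490 × 693 mm
Z3: ⌊693/2⌋ × 490 = 346 × 490 mm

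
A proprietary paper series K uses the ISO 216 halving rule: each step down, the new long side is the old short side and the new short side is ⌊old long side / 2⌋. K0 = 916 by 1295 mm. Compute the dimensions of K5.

K1: ⌊1295/2⌋ × 916 = 647 × 916 mm
K2: ⌊916/2⌋ × 647 = 458 × 647 mm
K3: ⌊647/2⌋ × 458 = 323 × 458 mm
K4: ⌊458/2⌋ × 323 = 229 × 323 mm
K5: ⌊323/2⌋ × 229 = 161 × 229 mm

161 × 229 mm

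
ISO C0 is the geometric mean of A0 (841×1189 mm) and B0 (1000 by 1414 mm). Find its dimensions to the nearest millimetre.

Short: √(841 · 1000) = √841000 ≈ 917.1 mm.
Long: √(1189 · 1414) = √1681246 ≈ 1296.6 mm.

917 × 1297 mm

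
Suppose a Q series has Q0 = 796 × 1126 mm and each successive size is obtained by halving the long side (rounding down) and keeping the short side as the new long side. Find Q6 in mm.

99 × 140 mm

Q1: ⌊1126/2⌋ × 796 = 563 × 796 mm
Q2: ⌊796/2⌋ × 563 = 398 × 563 mm
Q3: ⌊563/2⌋ × 398 = 281 × 398 mm
Q4: ⌊398/2⌋ × 281 = 199 × 281 mm
Q5: ⌊281/2⌋ × 199 = 140 × 199 mm
Q6: ⌊199/2⌋ × 140 = 99 × 140 mm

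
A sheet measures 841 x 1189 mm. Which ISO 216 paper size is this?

Aspect ratio 1189/841 ≈ 1.414 — close to the ISO √2 ≈ 1.414.
In the A-series (A0 area = 1 m²): A0 = 841 × 1189 mm.

A0 (841 × 1189 mm)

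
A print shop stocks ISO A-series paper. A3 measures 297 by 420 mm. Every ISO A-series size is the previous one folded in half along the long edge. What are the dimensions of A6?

A4: ⌊420/2⌋ × 297 = 210 × 297 mm
A5: ⌊297/2⌋ × 210 = 148 × 210 mm
A6: ⌊210/2⌋ × 148 = 105 × 148 mm

105 × 148 mm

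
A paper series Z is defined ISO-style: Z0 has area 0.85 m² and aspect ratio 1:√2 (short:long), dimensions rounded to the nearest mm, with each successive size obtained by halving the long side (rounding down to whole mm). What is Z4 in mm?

Let Z0's short side be w mm. w · w√2 = 0.85 m² = 850,000 mm², so w ≈ 775.3 mm and w√2 ≈ 1096.4 mm → Z0 = 775 × 1096 mm.
Z1: ⌊1096/2⌋ × 775 = 548 × 775 mm
Z2: ⌊775/2⌋ × 548 = 387 × 548 mm
Z3: ⌊548/2⌋ × 387 = 274 × 387 mm
Z4: ⌊387/2⌋ × 274 = 193 × 274 mm

193 × 274 mm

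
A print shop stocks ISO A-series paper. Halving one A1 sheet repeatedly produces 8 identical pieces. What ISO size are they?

A4

8 = 2^3, so 3 halving steps.
A1 → A2 → … → A4 after 3 steps.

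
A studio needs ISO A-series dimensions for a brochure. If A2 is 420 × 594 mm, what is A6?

105 × 148 mm

A3: ⌊594/2⌋ × 420 = 297 × 420 mm
A4: ⌊420/2⌋ × 297 = 210 × 297 mm
A5: ⌊297/2⌋ × 210 = 148 × 210 mm
A6: ⌊210/2⌋ × 148 = 105 × 148 mm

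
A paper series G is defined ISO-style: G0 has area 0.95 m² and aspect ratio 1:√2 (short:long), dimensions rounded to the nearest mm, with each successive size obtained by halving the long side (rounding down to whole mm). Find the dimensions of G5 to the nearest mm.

144 × 205 mm

Let G0's short side be w mm. w · w√2 = 0.95 m² = 950,000 mm², so w ≈ 819.6 mm and w√2 ≈ 1159.1 mm → G0 = 820 × 1159 mm.
G1: ⌊1159/2⌋ × 820 = 579 × 820 mm
G2: ⌊820/2⌋ × 579 = 410 × 579 mm
G3: ⌊579/2⌋ × 410 = 289 × 410 mm
G4: ⌊410/2⌋ × 289 = 205 × 289 mm
G5: ⌊289/2⌋ × 205 = 144 × 205 mm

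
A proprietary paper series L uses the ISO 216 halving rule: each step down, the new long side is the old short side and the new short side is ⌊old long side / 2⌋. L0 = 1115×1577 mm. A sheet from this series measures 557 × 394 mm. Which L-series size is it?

L3

L0: 1115 × 1577 mm
L1: 788 × 1115 mm
L2: 557 × 788 mm
L3: 394 × 557 mm
L4: 278 × 394 mm
→ matches L3.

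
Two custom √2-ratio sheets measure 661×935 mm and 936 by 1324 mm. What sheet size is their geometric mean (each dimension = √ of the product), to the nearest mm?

Short side: √(661 · 936) = √618696 ≈ 786.6 → 787 mm
Long side: √(935 · 1324) = √1237940 ≈ 1112.6 → 1113 mm

787 × 1113 mm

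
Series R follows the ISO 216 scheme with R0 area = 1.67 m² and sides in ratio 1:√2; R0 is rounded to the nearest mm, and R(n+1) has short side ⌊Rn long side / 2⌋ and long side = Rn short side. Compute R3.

384 × 543 mm

Let R0's short side be w mm. w · w√2 = 1.67 m² = 1,670,000 mm², so w ≈ 1086.7 mm and w√2 ≈ 1536.8 mm → R0 = 1087 × 1537 mm.
R1: ⌊1537/2⌋ × 1087 = 768 × 1087 mm
R2: ⌊1087/2⌋ × 768 = 543 × 768 mm
R3: ⌊768/2⌋ × 543 = 384 × 543 mm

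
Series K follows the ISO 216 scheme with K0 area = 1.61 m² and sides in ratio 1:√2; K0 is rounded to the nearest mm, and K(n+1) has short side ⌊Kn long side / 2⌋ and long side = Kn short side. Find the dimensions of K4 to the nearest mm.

Let K0's short side be w mm. w · w√2 = 1.61 m² = 1,610,000 mm², so w ≈ 1067.0 mm and w√2 ≈ 1508.9 mm → K0 = 1067 × 1509 mm.
K1: ⌊1509/2⌋ × 1067 = 754 × 1067 mm
K2: ⌊1067/2⌋ × 754 = 533 × 754 mm
K3: ⌊754/2⌋ × 533 = 377 × 533 mm
K4: ⌊533/2⌋ × 377 = 266 × 377 mm

266 × 377 mm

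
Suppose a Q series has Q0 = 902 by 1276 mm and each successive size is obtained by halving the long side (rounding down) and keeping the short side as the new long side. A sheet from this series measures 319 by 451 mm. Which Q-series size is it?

Q3

Q0: 902 × 1276 mm
Q1: 638 × 902 mm
Q2: 451 × 638 mm
Q3: 319 × 451 mm
Q4: 225 × 319 mm
→ matches Q3.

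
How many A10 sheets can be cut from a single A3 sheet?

128

A3 = 297 × 420 mm; A10 = 26 × 37 mm.
Each halving step doubles the count; 7 steps from A3 to A10.
2^7 = 128.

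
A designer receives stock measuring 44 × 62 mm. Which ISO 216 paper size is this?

B9 (44 × 62 mm)

Aspect ratio 62/44 ≈ 1.409 — close to the ISO √2 ≈ 1.414.
In the B-series (B0 = 1000 × 1414 mm): B9 = 44 × 62 mm.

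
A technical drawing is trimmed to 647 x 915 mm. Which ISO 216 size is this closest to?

C1 (648 × 917 mm)

Aspect ratio 915/647 ≈ 1.414 — close to the ISO √2 ≈ 1.414.
In the C-series (envelope sizes, between A and B): C1 = 648 × 917 mm.
Off by 3 mm total — nearest standard size.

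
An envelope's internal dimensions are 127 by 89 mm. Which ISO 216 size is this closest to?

Aspect ratio 127/89 ≈ 1.427 — close to the ISO √2 ≈ 1.414.
In the B-series (B0 = 1000 × 1414 mm): B7 = 88 × 125 mm.
Off by 3 mm total — nearest standard size.

B7 (88 × 125 mm)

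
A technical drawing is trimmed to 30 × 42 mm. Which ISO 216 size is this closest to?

B10 (31 × 44 mm)

Aspect ratio 42/30 ≈ 1.400 — close to the ISO √2 ≈ 1.414.
In the B-series (B0 = 1000 × 1414 mm): B10 = 31 × 44 mm.
Off by 3 mm total — nearest standard size.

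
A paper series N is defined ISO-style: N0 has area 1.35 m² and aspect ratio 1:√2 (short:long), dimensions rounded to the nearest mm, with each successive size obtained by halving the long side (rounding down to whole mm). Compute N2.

Let N0's short side be w mm. w · w√2 = 1.35 m² = 1,350,000 mm², so w ≈ 977.0 mm and w√2 ≈ 1381.7 mm → N0 = 977 × 1382 mm.
N1: ⌊1382/2⌋ × 977 = 691 × 977 mm
N2: ⌊977/2⌋ × 691 = 488 × 691 mm

488 × 691 mm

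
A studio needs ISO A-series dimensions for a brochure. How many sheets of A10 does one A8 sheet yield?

A8 = 52 × 74 mm; A10 = 26 × 37 mm.
Each halving step doubles the count; 2 steps from A8 to A10.
2^2 = 4.

4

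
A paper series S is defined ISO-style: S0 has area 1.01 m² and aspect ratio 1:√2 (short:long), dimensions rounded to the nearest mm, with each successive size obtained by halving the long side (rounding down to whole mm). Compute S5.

Let S0's short side be w mm. w · w√2 = 1.01 m² = 1,010,000 mm², so w ≈ 845.1 mm and w√2 ≈ 1195.1 mm → S0 = 845 × 1195 mm.
S1: ⌊1195/2⌋ × 845 = 597 × 845 mm
S2: ⌊845/2⌋ × 597 = 422 × 597 mm
S3: ⌊597/2⌋ × 422 = 298 × 422 mm
S4: ⌊422/2⌋ × 298 = 211 × 298 mm
S5: ⌊298/2⌋ × 211 = 149 × 211 mm

149 × 211 mm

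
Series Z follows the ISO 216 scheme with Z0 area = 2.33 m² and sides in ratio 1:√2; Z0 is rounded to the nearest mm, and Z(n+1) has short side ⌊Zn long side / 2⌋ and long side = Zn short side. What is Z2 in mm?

Let Z0's short side be w mm. w · w√2 = 2.33 m² = 2,330,000 mm², so w ≈ 1283.6 mm and w√2 ≈ 1815.2 mm → Z0 = 1284 × 1815 mm.
Z1: ⌊1815/2⌋ × 1284 = 907 × 1284 mm
Z2: ⌊1284/2⌋ × 907 = 642 × 907 mm

642 × 907 mm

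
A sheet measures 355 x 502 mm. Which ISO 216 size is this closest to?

Aspect ratio 502/355 ≈ 1.414 — close to the ISO √2 ≈ 1.414.
In the B-series (B0 = 1000 × 1414 mm): B3 = 353 × 500 mm.
Off by 4 mm total — nearest standard size.

B3 (353 × 500 mm)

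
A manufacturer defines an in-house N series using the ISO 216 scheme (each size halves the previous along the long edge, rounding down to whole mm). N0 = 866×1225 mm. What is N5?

153 × 216 mm

N1 = 612 × 866 mm (from N0 by 1 halving).
N2: ⌊866/2⌋ × 612 = 433 × 612 mm
N3: ⌊612/2⌋ × 433 = 306 × 433 mm
N4: ⌊433/2⌋ × 306 = 216 × 306 mm
N5: ⌊306/2⌋ × 216 = 153 × 216 mm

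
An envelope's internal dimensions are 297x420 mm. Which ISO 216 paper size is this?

Aspect ratio 420/297 ≈ 1.414 — close to the ISO √2 ≈ 1.414.
In the A-series (A0 area = 1 m²): A3 = 297 × 420 mm.

A3 (297 × 420 mm)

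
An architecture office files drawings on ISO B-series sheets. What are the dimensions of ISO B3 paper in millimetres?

B0 = 1000 × 1414 mm (B0 has a 1000 mm short side, aspect 1:√2).
B1: ⌊1414/2⌋ × 1000 = 707 × 1000 mm
B2: ⌊1000/2⌋ × 707 = 500 × 707 mm
B3: ⌊707/2⌋ × 500 = 353 × 500 mm

353 × 500 mm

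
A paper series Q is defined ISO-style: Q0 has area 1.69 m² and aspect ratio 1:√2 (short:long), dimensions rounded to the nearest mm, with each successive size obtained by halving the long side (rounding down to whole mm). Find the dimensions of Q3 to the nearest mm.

386 × 546 mm

Let Q0's short side be w mm. w · w√2 = 1.69 m² = 1,690,000 mm², so w ≈ 1093.2 mm and w√2 ≈ 1546.0 mm → Q0 = 1093 × 1546 mm.
Q1: ⌊1546/2⌋ × 1093 = 773 × 1093 mm
Q2: ⌊1093/2⌋ × 773 = 546 × 773 mm
Q3: ⌊773/2⌋ × 546 = 386 × 546 mm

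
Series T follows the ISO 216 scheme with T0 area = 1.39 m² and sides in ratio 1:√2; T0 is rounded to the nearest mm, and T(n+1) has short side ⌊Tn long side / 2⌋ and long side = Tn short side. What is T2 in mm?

Let T0's short side be w mm. w · w√2 = 1.39 m² = 1,390,000 mm², so w ≈ 991.4 mm and w√2 ≈ 1402.1 mm → T0 = 991 × 1402 mm.
T1: ⌊1402/2⌋ × 991 = 701 × 991 mm
T2: ⌊991/2⌋ × 701 = 495 × 701 mm

495 × 701 mm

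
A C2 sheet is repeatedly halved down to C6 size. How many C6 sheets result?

C2 = 458 × 648 mm; C6 = 114 × 162 mm.
Each halving step doubles the count; 4 steps from C2 to C6.
2^4 = 16.

16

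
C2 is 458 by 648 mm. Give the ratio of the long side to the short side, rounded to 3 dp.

1.415

648 / 458 = 1.415
Matches √2 ≈ 1.414 — the ISO 216 defining ratio.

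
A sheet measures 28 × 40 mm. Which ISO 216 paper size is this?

C10 (28 × 40 mm)

Aspect ratio 40/28 ≈ 1.429 — close to the ISO √2 ≈ 1.414.
In the C-series (envelope sizes, between A and B): C10 = 28 × 40 mm.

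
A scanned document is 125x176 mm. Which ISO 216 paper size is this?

B6 (125 × 176 mm)

Aspect ratio 176/125 ≈ 1.408 — close to the ISO √2 ≈ 1.414.
In the B-series (B0 = 1000 × 1414 mm): B6 = 125 × 176 mm.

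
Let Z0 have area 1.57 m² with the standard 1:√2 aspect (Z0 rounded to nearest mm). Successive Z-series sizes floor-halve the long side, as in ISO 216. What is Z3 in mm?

Let Z0's short side be w mm. w · w√2 = 1.57 m² = 1,570,000 mm², so w ≈ 1053.6 mm and w√2 ≈ 1490.1 mm → Z0 = 1054 × 1490 mm.
Z1: ⌊1490/2⌋ × 1054 = 745 × 1054 mm
Z2: ⌊1054/2⌋ × 745 = 527 × 745 mm
Z3: ⌊745/2⌋ × 527 = 372 × 527 mm

372 × 527 mm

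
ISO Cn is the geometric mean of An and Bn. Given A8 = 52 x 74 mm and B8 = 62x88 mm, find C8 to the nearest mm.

57 × 81 mm

Short side: √(52 · 62) = √3224 ≈ 56.8 → 57 mm
Long side: √(74 · 88) = √6512 ≈ 80.7 → 81 mm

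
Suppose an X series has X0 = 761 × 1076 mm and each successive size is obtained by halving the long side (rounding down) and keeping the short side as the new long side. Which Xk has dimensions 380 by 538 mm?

X0: 761 × 1076 mm
X1: 538 × 761 mm
X2: 380 × 538 mm
X3: 269 × 380 mm
→ matches X2.

X2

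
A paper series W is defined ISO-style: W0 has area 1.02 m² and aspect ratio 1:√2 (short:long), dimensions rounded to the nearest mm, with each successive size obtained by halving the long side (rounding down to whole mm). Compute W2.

Let W0's short side be w mm. w · w√2 = 1.02 m² = 1,020,000 mm², so w ≈ 849.3 mm and w√2 ≈ 1201.0 mm → W0 = 849 × 1201 mm.
W1: ⌊1201/2⌋ × 849 = 600 × 849 mm
W2: ⌊849/2⌋ × 600 = 424 × 600 mm

424 × 600 mm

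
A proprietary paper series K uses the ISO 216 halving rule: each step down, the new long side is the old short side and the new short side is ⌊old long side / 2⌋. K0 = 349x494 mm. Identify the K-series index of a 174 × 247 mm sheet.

K2

K0: 349 × 494 mm
K1: 247 × 349 mm
K2: 174 × 247 mm
K3: 123 × 174 mm
→ matches K2.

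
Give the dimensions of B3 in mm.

B0 = 1000 × 1414 mm (B0 has a 1000 mm short side, aspect 1:√2).
B1: ⌊1414/2⌋ × 1000 = 707 × 1000 mm
B2: ⌊1000/2⌋ × 707 = 500 × 707 mm
B3: ⌊707/2⌋ × 500 = 353 × 500 mm

353 × 500 mm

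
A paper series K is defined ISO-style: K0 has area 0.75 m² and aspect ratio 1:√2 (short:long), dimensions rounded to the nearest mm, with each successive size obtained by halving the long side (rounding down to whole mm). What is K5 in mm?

Let K0's short side be w mm. w · w√2 = 0.75 m² = 750,000 mm², so w ≈ 728.2 mm and w√2 ≈ 1029.9 mm → K0 = 728 × 1030 mm.
K1: ⌊1030/2⌋ × 728 = 515 × 728 mm
K2: ⌊728/2⌋ × 515 = 364 × 515 mm
K3: ⌊515/2⌋ × 364 = 257 × 364 mm
K4: ⌊364/2⌋ × 257 = 182 × 257 mm
K5: ⌊257/2⌋ × 182 = 128 × 182 mm

128 × 182 mm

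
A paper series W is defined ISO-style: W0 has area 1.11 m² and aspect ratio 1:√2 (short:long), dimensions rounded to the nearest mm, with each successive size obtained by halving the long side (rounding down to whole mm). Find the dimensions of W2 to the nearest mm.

443 × 626 mm

Let W0's short side be w mm. w · w√2 = 1.11 m² = 1,110,000 mm², so w ≈ 885.9 mm and w√2 ≈ 1252.9 mm → W0 = 886 × 1253 mm.
W1: ⌊1253/2⌋ × 886 = 626 × 886 mm
W2: ⌊886/2⌋ × 626 = 443 × 626 mm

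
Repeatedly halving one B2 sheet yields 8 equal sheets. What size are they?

8 = 2^3, so 3 halving steps.
B2 → B3 → … → B5 after 3 steps.

B5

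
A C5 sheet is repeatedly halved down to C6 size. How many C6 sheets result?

2

C5 = 162 × 229 mm; C6 = 114 × 162 mm.
Each halving step doubles the count; 1 step from C5 to C6.
2^1 = 2.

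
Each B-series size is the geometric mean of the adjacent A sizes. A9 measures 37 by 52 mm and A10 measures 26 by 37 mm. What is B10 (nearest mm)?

Short side: √(37 · 26) = √962 ≈ 31.0 → 31 mm
Long side: √(52 · 37) = √1924 ≈ 43.9 → 44 mm

31 × 44 mm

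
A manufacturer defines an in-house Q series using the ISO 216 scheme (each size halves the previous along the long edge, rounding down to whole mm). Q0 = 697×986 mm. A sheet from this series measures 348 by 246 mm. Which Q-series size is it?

Q3

Q0: 697 × 986 mm
Q1: 493 × 697 mm
Q2: 348 × 493 mm
Q3: 246 × 348 mm
Q4: 174 × 246 mm
→ matches Q3.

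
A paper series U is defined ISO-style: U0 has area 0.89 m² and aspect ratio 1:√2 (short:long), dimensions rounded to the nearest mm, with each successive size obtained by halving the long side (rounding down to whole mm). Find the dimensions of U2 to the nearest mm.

Let U0's short side be w mm. w · w√2 = 0.89 m² = 890,000 mm², so w ≈ 793.3 mm and w√2 ≈ 1121.9 mm → U0 = 793 × 1122 mm.
U1: ⌊1122/2⌋ × 793 = 561 × 793 mm
U2: ⌊793/2⌋ × 561 = 396 × 561 mm

396 × 561 mm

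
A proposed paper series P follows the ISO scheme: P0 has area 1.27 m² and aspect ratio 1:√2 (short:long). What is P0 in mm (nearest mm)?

Let the short side be w mm. Then w · w√2 = 1.27 m² = 1,270,000 mm².
w² = 1,270,000/√2, so w ≈ 947.6 mm; long side = w√2 ≈ 1340.2 mm.

948 × 1340 mm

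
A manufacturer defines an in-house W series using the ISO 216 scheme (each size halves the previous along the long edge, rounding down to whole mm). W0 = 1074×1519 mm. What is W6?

W1 = 759 × 1074 mm (from W0 by 1 halving).
W2: ⌊1074/2⌋ × 759 = 537 × 759 mm
W3: ⌊759/2⌋ × 537 = 379 × 537 mm
W4: ⌊537/2⌋ × 379 = 268 × 379 mm
W5: ⌊379/2⌋ × 268 = 189 × 268 mm
W6: ⌊268/2⌋ × 189 = 134 × 189 mm

134 × 189 mm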